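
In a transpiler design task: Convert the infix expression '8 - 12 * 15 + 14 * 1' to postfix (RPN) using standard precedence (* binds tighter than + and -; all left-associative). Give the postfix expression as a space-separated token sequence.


Applying the shunting-yard algorithm:
  Operand 8 -> output
  Push '-' onto operator stack -> op-stack: [-]
  Operand 12 -> output
  Push '*' onto operator stack -> op-stack: [-, *]
  Operand 15 -> output
  See '+' (prec 1); top '*' (prec 2) >= it -> pop '*' to output
  See '+' (prec 1); top '-' (prec 1) >= it -> pop '-' to output
  Push '+' onto operator stack -> op-stack: [+]
  Operand 14 -> output
  Push '*' onto operator stack -> op-stack: [+, *]
  Operand 1 -> output
  End of input: pop '*' to output
  End of input: pop '+' to output
Postfix result: 8 12 15 * - 14 1 * +

8 12 15 * - 14 1 * +


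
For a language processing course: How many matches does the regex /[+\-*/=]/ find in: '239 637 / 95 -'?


Pattern: /[+\-*/=]/ (operators)
Input: '239 637 / 95 -'
Scanning for matches:
  Match 1: '/'
  Match 2: '-'
Total matches: 2

2


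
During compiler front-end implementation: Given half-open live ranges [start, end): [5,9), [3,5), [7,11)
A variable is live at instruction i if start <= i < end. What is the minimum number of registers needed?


Live ranges:
  Var0: [5, 9)
  Var1: [3, 5)
  Var2: [7, 11)
Sweep-line events (position, delta, active):
  pos=3 start -> active=1
  pos=5 end -> active=0
  pos=5 start -> active=1
  pos=7 start -> active=2
  pos=9 end -> active=1
  pos=11 end -> active=0
Maximum simultaneous active: 2
Minimum registers needed: 2

2


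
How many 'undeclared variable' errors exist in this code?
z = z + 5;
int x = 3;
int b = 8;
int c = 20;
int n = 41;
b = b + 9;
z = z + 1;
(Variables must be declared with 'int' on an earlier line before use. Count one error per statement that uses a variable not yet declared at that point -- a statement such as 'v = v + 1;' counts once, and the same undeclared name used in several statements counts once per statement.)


Scanning code line by line:
  Line 1: use 'z' -> ERROR (undeclared)
  Line 2: declare 'x' -> declared = ['x']
  Line 3: declare 'b' -> declared = ['b', 'x']
  Line 4: declare 'c' -> declared = ['b', 'c', 'x']
  Line 5: declare 'n' -> declared = ['b', 'c', 'n', 'x']
  Line 6: use 'b' -> OK (declared)
  Line 7: use 'z' -> ERROR (undeclared)
Total undeclared variable errors: 2

2


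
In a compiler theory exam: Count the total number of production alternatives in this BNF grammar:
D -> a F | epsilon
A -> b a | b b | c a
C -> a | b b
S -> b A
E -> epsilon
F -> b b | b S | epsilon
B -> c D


Counting alternatives per rule:
  D: 2 alternative(s)
  A: 3 alternative(s)
  C: 2 alternative(s)
  S: 1 alternative(s)
  E: 1 alternative(s)
  F: 3 alternative(s)
  B: 1 alternative(s)
Sum: 2 + 3 + 2 + 1 + 1 + 3 + 1 = 13

13


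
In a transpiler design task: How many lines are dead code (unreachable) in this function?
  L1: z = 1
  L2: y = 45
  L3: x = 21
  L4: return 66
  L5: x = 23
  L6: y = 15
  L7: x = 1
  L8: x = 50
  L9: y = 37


Analyzing control flow:
  L1: reachable (before return)
  L2: reachable (before return)
  L3: reachable (before return)
  L4: reachable (return statement)
  L5: DEAD (after return at L4)
  L6: DEAD (after return at L4)
  L7: DEAD (after return at L4)
  L8: DEAD (after return at L4)
  L9: DEAD (after return at L4)
Return at L4, total lines = 9
Dead lines: L5 through L9
Count: 5

5


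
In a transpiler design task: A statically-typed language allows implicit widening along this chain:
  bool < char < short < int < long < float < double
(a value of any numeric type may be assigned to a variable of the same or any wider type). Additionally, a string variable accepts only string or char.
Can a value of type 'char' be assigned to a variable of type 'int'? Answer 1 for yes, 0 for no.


Target variable type: int
Source value type: char
Numeric ranks: char=1, int=3
Widening allowed iff rank(source) <= rank(target): 1 <= 3? Yes
Result: 1

1


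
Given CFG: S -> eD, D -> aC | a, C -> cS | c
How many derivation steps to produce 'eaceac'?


Grammar: S -> eD, D -> aC | a, C -> cS | c
Deriving 'eaceac':
Step 1: S -> eD => eD
Step 2: D -> aC => eaC
Step 3: C -> cS => eacS
Step 4: S -> eD => eaceD
Step 5: D -> aC => eaceaC
Step 6: C -> c => eaceac
Total derivation steps: 6

6


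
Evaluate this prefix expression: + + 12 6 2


Parsing prefix expression: + + 12 6 2
Step 1: Innermost operation '+ 12 6'
  12 + 6 = 18
Step 2: Outer operation '+ [18] 2'
  18 + 2 = 20

20


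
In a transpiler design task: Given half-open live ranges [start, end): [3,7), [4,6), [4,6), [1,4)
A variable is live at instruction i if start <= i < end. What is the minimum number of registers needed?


Live ranges:
  Var0: [3, 7)
  Var1: [4, 6)
  Var2: [4, 6)
  Var3: [1, 4)
Sweep-line events (position, delta, active):
  pos=1 start -> active=1
  pos=3 start -> active=2
  pos=4 end -> active=1
  pos=4 start -> active=2
  pos=4 start -> active=3
  pos=6 end -> active=2
  pos=6 end -> active=1
  pos=7 end -> active=0
Maximum simultaneous active: 3
Minimum registers needed: 3

3


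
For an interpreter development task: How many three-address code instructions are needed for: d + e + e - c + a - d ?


Expression: d + e + e - c + a - d
Generating three-address code (respecting * over +/- precedence):
  Instruction 1: t1 = d + e
  Instruction 2: t2 = t1 + e
  Instruction 3: t3 = t2 - c
  Instruction 4: t4 = t3 + a
  Instruction 5: t5 = t4 - d
Total instructions: 5

5


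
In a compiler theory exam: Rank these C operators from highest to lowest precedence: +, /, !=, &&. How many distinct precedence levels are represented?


Looking up precedence for each operator:
  + -> precedence 5
  / -> precedence 6
  != -> precedence 3
  && -> precedence 2
Sorted highest to lowest: /, +, !=, &&
Distinct precedence values: [6, 5, 3, 2]
Number of distinct levels: 4

4


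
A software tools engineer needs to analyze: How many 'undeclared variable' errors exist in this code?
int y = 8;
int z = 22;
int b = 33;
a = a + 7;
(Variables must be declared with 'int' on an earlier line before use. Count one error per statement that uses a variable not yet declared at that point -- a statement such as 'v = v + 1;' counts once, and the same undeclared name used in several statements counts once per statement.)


Scanning code line by line:
  Line 1: declare 'y' -> declared = ['y']
  Line 2: declare 'z' -> declared = ['y', 'z']
  Line 3: declare 'b' -> declared = ['b', 'y', 'z']
  Line 4: use 'a' -> ERROR (undeclared)
Total undeclared variable errors: 1

1


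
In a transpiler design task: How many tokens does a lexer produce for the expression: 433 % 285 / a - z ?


Scanning '433 % 285 / a - z'
Token 1: '433' -> integer_literal
Token 2: '%' -> operator
Token 3: '285' -> integer_literal
Token 4: '/' -> operator
Token 5: 'a' -> identifier
Token 6: '-' -> operator
Token 7: 'z' -> identifier
Total tokens: 7

7


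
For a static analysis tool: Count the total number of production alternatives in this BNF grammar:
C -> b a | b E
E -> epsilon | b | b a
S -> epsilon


Counting alternatives per rule:
  C: 2 alternative(s)
  E: 3 alternative(s)
  S: 1 alternative(s)
Sum: 2 + 3 + 1 = 6

6


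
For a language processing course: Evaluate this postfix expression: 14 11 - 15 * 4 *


Processing tokens left to right:
Push 14, Push 11
Pop 14 and 11, compute 14 - 11 = 3, push 3
Push 15
Pop 3 and 15, compute 3 * 15 = 45, push 45
Push 4
Pop 45 and 4, compute 45 * 4 = 180, push 180
Stack result: 180

180


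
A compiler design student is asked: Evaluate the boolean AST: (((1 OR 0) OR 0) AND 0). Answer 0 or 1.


Step 1: Evaluate inner node
  1 OR 0 = 1
Step 2: Evaluate next node
  1 OR 0 = 1
Step 3: Evaluate root node
  1 AND 0 = 0

0


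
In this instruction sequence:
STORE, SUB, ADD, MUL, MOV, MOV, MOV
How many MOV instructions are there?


Scanning instruction sequence for MOV:
  Position 1: STORE
  Position 2: SUB
  Position 3: ADD
  Position 4: MUL
  Position 5: MOV <- MATCH
  Position 6: MOV <- MATCH
  Position 7: MOV <- MATCH
Matches at positions: [5, 6, 7]
Total MOV count: 3

3


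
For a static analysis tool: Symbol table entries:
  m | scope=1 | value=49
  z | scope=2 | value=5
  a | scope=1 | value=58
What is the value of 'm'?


Searching symbol table for 'm':
  m | scope=1 | value=49 <- MATCH
  z | scope=2 | value=5
  a | scope=1 | value=58
Found 'm' at scope 1 with value 49

49


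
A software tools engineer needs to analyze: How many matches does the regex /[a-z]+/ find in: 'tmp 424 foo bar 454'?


Pattern: /[a-z]+/ (identifiers)
Input: 'tmp 424 foo bar 454'
Scanning for matches:
  Match 1: 'tmp'
  Match 2: 'foo'
  Match 3: 'bar'
Total matches: 3

3


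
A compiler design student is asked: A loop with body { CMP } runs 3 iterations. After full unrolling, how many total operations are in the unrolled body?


Loop body operations: CMP (1 op per iteration)
Unrolling 3 iterations:
  Iteration 1: CMP (1 ops)
  Iteration 2: CMP (1 ops)
  Iteration 3: CMP (1 ops)
Total: 3 iterations * 1 ops/iter = 3 operations

3


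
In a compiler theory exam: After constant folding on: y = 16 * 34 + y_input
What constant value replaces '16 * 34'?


Identifying constant sub-expression:
  Original: y = 16 * 34 + y_input
  16 and 34 are both compile-time constants
  Evaluating: 16 * 34 = 544
  After folding: y = 544 + y_input

544


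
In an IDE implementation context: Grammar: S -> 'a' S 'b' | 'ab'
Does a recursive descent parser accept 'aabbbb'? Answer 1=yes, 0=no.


Grammar accepts strings of the form a^n b^n (n >= 1)
Word: 'aabbbb'
Counting: 2 a's and 4 b's
Check: 2 == 4? No
Mismatch: a-count != b-count
Rejected

0


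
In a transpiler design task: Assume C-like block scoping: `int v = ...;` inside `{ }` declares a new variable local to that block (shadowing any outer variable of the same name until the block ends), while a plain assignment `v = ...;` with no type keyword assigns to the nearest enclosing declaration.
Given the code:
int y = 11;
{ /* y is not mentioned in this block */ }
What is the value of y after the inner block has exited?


Analyzing scoping rules:
Outer scope: declares y = 11
Inner block: y is neither redeclared nor assigned -> unchanged
After the block -> 11
Result: 11

11


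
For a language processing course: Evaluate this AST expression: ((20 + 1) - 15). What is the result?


Expression: ((20 + 1) - 15)
Evaluating step by step:
  20 + 1 = 21
  21 - 15 = 6
Result: 6

6


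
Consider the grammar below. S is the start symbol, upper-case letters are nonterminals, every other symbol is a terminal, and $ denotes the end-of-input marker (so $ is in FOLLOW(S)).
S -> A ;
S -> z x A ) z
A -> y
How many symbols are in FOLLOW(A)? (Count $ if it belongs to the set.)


S is the start symbol and does not occur in any rule body, so FOLLOW(S) = {$}.
Examining every occurrence of A in a rule body:
  S -> A ; : A is followed by terminal ';' -> add ';'
  S -> z x A ) z : A is followed by terminal ')' -> add ')'
  A -> y : A does not occur in the body -> contributes nothing
FOLLOW(A) = {), ;}
Count: 2

2


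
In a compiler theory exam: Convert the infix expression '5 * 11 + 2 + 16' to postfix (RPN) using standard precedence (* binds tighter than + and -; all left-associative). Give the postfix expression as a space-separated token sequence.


Applying the shunting-yard algorithm:
  Operand 5 -> output
  Push '*' onto operator stack -> op-stack: [*]
  Operand 11 -> output
  See '+' (prec 1); top '*' (prec 2) >= it -> pop '*' to output
  Push '+' onto operator stack -> op-stack: [+]
  Operand 2 -> output
  See '+' (prec 1); top '+' (prec 1) >= it -> pop '+' to output
  Push '+' onto operator stack -> op-stack: [+]
  Operand 16 -> output
  End of input: pop '+' to output
Postfix result: 5 11 * 2 + 16 +

5 11 * 2 + 16 +


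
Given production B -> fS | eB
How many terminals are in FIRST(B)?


Production: B -> fS | eB
Examining each alternative for leading terminals:
  B -> fS : first terminal = 'f'
  B -> eB : first terminal = 'e'
FIRST(B) = {e, f}
Count: 2

2


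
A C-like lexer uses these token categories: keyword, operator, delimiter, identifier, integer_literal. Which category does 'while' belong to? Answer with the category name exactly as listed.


Token: 'while'
Checking categories:
  identifier: no
  integer_literal: no
  operator: no
  keyword: YES
  delimiter: no
Category: keyword

keyword


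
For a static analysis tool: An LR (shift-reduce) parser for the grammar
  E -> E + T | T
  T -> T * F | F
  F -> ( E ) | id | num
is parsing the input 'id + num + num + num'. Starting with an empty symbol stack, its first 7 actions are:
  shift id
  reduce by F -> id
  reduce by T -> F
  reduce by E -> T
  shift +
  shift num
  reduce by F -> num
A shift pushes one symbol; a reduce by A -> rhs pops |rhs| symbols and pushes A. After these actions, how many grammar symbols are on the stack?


Tracking the symbol stack through each action:
  Action 1: shift 'id' : push -> stack = [id] (size 1)
  Action 2: reduce by F -> id : pop 1, push F -> stack = [F] (size 1)
  Action 3: reduce by T -> F : pop 1, push T -> stack = [T] (size 1)
  Action 4: reduce by E -> T : pop 1, push E -> stack = [E] (size 1)
  Action 5: shift '+' : push -> stack = [E, +] (size 2)
  Action 6: shift 'num' : push -> stack = [E, +, num] (size 3)
  Action 7: reduce by F -> num : pop 1, push F -> stack = [E, +, F] (size 3)
Final stack size: 3

3


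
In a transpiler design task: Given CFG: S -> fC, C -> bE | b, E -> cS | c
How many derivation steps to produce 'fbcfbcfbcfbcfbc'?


Grammar: S -> fC, C -> bE | b, E -> cS | c
Deriving 'fbcfbcfbcfbcfbc':
Step 1: S -> fC => fC
Step 2: C -> bE => fbE
Step 3: E -> cS => fbcS
Step 4: S -> fC => fbcfC
Step 5: C -> bE => fbcfbE
Step 6: E -> cS => fbcfbcS
Step 7: S -> fC => fbcfbcfC
Step 8: C -> bE => fbcfbcfbE
Step 9: E -> cS => fbcfbcfbcS
Step 10: S -> fC => fbcfbcfbcfC
Step 11: C -> bE => fbcfbcfbcfbE
Step 12: E -> cS => fbcfbcfbcfbcS
Step 13: S -> fC => fbcfbcfbcfbcfC
Step 14: C -> bE => fbcfbcfbcfbcfbE
Step 15: E -> c => fbcfbcfbcfbcfbc
Total derivation steps: 15

15


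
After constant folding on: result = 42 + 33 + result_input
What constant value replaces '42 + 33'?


Identifying constant sub-expression:
  Original: result = 42 + 33 + result_input
  42 and 33 are both compile-time constants
  Evaluating: 42 + 33 = 75
  After folding: result = 75 + result_input

75


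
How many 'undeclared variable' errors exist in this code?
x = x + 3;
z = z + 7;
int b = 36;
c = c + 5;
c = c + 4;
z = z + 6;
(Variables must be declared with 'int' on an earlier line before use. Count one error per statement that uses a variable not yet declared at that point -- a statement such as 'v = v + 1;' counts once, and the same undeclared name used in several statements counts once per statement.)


Scanning code line by line:
  Line 1: use 'x' -> ERROR (undeclared)
  Line 2: use 'z' -> ERROR (undeclared)
  Line 3: declare 'b' -> declared = ['b']
  Line 4: use 'c' -> ERROR (undeclared)
  Line 5: use 'c' -> ERROR (undeclared)
  Line 6: use 'z' -> ERROR (undeclared)
Total undeclared variable errors: 5

5


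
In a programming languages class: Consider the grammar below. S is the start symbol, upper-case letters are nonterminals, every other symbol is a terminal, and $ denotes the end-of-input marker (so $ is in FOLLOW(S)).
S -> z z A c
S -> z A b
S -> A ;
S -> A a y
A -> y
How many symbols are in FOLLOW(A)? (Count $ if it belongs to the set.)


S is the start symbol and does not occur in any rule body, so FOLLOW(S) = {$}.
Examining every occurrence of A in a rule body:
  S -> z z A c : A is followed by terminal 'c' -> add 'c'
  S -> z A b : A is followed by terminal 'b' -> add 'b'
  S -> A ; : A is followed by terminal ';' -> add ';'
  S -> A a y : A is followed by terminal 'a' -> add 'a'
  A -> y : A does not occur in the body -> contributes nothing
FOLLOW(A) = {;, a, b, c}
Count: 4

4


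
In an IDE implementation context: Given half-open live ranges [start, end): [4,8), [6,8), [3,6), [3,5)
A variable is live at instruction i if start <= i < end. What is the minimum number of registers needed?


Live ranges:
  Var0: [4, 8)
  Var1: [6, 8)
  Var2: [3, 6)
  Var3: [3, 5)
Sweep-line events (position, delta, active):
  pos=3 start -> active=1
  pos=3 start -> active=2
  pos=4 start -> active=3
  pos=5 end -> active=2
  pos=6 end -> active=1
  pos=6 start -> active=2
  pos=8 end -> active=1
  pos=8 end -> active=0
Maximum simultaneous active: 3
Minimum registers needed: 3

3


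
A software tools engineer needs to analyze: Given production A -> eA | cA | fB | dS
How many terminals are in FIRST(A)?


Production: A -> eA | cA | fB | dS
Examining each alternative for leading terminals:
  A -> eA : first terminal = 'e'
  A -> cA : first terminal = 'c'
  A -> fB : first terminal = 'f'
  A -> dS : first terminal = 'd'
FIRST(A) = {c, d, e, f}
Count: 4

4


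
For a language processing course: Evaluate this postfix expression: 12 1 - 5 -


Processing tokens left to right:
Push 12, Push 1
Pop 12 and 1, compute 12 - 1 = 11, push 11
Push 5
Pop 11 and 5, compute 11 - 5 = 6, push 6
Stack result: 6

6


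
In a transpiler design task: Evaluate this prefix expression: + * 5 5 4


Parsing prefix expression: + * 5 5 4
Step 1: Innermost operation '* 5 5'
  5 * 5 = 25
Step 2: Outer operation '+ [25] 4'
  25 + 4 = 29

29


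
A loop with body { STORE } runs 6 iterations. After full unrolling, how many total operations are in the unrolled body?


Loop body operations: STORE (1 op per iteration)
Unrolling 6 iterations:
  Iteration 1: STORE (1 ops)
  Iteration 2: STORE (1 ops)
  Iteration 3: STORE (1 ops)
  Iteration 4: STORE (1 ops)
  Iteration 5: STORE (1 ops)
  Iteration 6: STORE (1 ops)
Total: 6 iterations * 1 ops/iter = 6 operations

6


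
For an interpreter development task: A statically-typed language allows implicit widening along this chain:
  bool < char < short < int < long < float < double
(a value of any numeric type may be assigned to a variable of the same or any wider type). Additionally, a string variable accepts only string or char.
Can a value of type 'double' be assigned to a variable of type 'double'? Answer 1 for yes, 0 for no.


Target variable type: double
Source value type: double
Numeric ranks: double=6, double=6
Widening allowed iff rank(source) <= rank(target): 6 <= 6? Yes
Result: 1

1


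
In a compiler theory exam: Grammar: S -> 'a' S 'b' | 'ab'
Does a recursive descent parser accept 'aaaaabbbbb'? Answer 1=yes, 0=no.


Grammar accepts strings of the form a^n b^n (n >= 1)
Word: 'aaaaabbbbb'
Counting: 5 a's and 5 b's
Check: 5 == 5? Yes
Derivation (S -> aSb applied 4 time(s), then S -> ab): S => aSb => aaSbb => aaaSbbb => aaaaSbbbb => aaaaabbbbb
Accepted

1


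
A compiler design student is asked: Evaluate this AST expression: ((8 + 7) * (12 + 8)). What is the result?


Expression: ((8 + 7) * (12 + 8))
Evaluating step by step:
  8 + 7 = 15
  12 + 8 = 20
  15 * 20 = 300
Result: 300

300


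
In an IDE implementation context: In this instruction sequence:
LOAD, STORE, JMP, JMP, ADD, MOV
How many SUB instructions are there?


Scanning instruction sequence for SUB:
  Position 1: LOAD
  Position 2: STORE
  Position 3: JMP
  Position 4: JMP
  Position 5: ADD
  Position 6: MOV
Matches at positions: []
Total SUB count: 0

0


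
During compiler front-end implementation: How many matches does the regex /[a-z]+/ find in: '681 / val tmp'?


Pattern: /[a-z]+/ (identifiers)
Input: '681 / val tmp'
Scanning for matches:
  Match 1: 'val'
  Match 2: 'tmp'
Total matches: 2

2


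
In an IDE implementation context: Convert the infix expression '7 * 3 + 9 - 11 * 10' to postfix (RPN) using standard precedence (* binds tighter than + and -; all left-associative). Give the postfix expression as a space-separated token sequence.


Applying the shunting-yard algorithm:
  Operand 7 -> output
  Push '*' onto operator stack -> op-stack: [*]
  Operand 3 -> output
  See '+' (prec 1); top '*' (prec 2) >= it -> pop '*' to output
  Push '+' onto operator stack -> op-stack: [+]
  Operand 9 -> output
  See '-' (prec 1); top '+' (prec 1) >= it -> pop '+' to output
  Push '-' onto operator stack -> op-stack: [-]
  Operand 11 -> output
  Push '*' onto operator stack -> op-stack: [-, *]
  Operand 10 -> output
  End of input: pop '*' to output
  End of input: pop '-' to output
Postfix result: 7 3 * 9 + 11 10 * -

7 3 * 9 + 11 10 * -


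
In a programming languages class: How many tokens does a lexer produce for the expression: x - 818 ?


Scanning 'x - 818'
Token 1: 'x' -> identifier
Token 2: '-' -> operator
Token 3: '818' -> integer_literal
Total tokens: 3

3


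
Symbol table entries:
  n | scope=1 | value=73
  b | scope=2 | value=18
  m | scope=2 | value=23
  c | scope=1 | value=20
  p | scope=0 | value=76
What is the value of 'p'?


Searching symbol table for 'p':
  n | scope=1 | value=73
  b | scope=2 | value=18
  m | scope=2 | value=23
  c | scope=1 | value=20
  p | scope=0 | value=76 <- MATCH
Found 'p' at scope 0 with value 76

76


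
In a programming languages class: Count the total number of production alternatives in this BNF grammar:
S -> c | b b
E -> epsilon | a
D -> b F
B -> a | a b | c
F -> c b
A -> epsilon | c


Counting alternatives per rule:
  S: 2 alternative(s)
  E: 2 alternative(s)
  D: 1 alternative(s)
  B: 3 alternative(s)
  F: 1 alternative(s)
  A: 2 alternative(s)
Sum: 2 + 2 + 1 + 3 + 1 + 2 = 11

11


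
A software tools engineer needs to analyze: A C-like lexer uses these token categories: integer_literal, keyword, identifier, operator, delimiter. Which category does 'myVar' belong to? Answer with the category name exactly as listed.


Token: 'myVar'
Checking categories:
  identifier: YES
  integer_literal: no
  operator: no
  keyword: no
  delimiter: no
Category: identifier

identifier


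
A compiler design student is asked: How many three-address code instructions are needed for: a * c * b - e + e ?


Expression: a * c * b - e + e
Generating three-address code (respecting * over +/- precedence):
  Instruction 1: t1 = a * c
  Instruction 2: t2 = t1 * b
  Instruction 3: t3 = t2 - e
  Instruction 4: t4 = t3 + e
Total instructions: 4

4


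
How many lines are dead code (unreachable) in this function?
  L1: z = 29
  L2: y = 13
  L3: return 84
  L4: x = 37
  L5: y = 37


Analyzing control flow:
  L1: reachable (before return)
  L2: reachable (before return)
  L3: reachable (return statement)
  L4: DEAD (after return at L3)
  L5: DEAD (after return at L3)
Return at L3, total lines = 5
Dead lines: L4 through L5
Count: 2

2


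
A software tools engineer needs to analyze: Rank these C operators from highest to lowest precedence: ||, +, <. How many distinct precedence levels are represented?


Looking up precedence for each operator:
  || -> precedence 1
  + -> precedence 5
  < -> precedence 4
Sorted highest to lowest: +, <, ||
Distinct precedence values: [5, 4, 1]
Number of distinct levels: 3

3


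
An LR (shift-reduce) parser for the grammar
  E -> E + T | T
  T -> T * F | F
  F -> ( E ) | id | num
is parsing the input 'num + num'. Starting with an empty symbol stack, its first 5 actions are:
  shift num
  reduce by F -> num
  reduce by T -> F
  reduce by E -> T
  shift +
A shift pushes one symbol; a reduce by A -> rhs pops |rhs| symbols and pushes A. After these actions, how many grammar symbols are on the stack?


Tracking the symbol stack through each action:
  Action 1: shift 'num' : push -> stack = [num] (size 1)
  Action 2: reduce by F -> num : pop 1, push F -> stack = [F] (size 1)
  Action 3: reduce by T -> F : pop 1, push T -> stack = [T] (size 1)
  Action 4: reduce by E -> T : pop 1, push E -> stack = [E] (size 1)
  Action 5: shift '+' : push -> stack = [E, +] (size 2)
Final stack size: 2

2


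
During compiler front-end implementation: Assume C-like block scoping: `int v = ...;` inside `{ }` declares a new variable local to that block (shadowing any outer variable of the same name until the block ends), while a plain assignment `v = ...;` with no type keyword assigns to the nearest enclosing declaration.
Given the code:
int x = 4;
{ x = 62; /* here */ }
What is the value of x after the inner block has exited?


Analyzing scoping rules:
Outer scope: declares x = 4
Inner block: 'x = 62;' has no type keyword, so it is an assignment to the outer x (no shadowing)
The assignment changed the outer variable itself, so the new value persists after the block -> 62
Result: 62

62


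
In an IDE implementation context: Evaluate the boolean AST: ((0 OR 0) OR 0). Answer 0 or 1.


Step 1: Evaluate inner node
  0 OR 0 = 0
Step 2: Evaluate root node
  0 OR 0 = 0

0


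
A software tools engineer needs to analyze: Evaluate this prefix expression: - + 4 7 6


Parsing prefix expression: - + 4 7 6
Step 1: Innermost operation '+ 4 7'
  4 + 7 = 11
Step 2: Outer operation '- [11] 6'
  11 - 6 = 5

5


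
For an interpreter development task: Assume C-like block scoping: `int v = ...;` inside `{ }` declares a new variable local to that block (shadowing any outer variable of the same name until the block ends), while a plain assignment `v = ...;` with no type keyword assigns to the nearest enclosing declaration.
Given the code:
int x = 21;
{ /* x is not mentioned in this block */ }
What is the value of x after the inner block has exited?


Analyzing scoping rules:
Outer scope: declares x = 21
Inner block: x is neither redeclared nor assigned -> unchanged
After the block -> 21
Result: 21

21


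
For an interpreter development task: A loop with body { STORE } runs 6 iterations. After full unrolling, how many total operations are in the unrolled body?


Loop body operations: STORE (1 op per iteration)
Unrolling 6 iterations:
  Iteration 1: STORE (1 ops)
  Iteration 2: STORE (1 ops)
  Iteration 3: STORE (1 ops)
  Iteration 4: STORE (1 ops)
  Iteration 5: STORE (1 ops)
  Iteration 6: STORE (1 ops)
Total: 6 iterations * 1 ops/iter = 6 operations

6


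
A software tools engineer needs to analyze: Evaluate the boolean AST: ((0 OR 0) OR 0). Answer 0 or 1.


Step 1: Evaluate inner node
  0 OR 0 = 0
Step 2: Evaluate root node
  0 OR 0 = 0

0


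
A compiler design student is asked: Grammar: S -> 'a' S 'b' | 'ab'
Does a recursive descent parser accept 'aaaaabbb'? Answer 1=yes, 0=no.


Grammar accepts strings of the form a^n b^n (n >= 1)
Word: 'aaaaabbb'
Counting: 5 a's and 3 b's
Check: 5 == 3? No
Mismatch: a-count != b-count
Rejected

0


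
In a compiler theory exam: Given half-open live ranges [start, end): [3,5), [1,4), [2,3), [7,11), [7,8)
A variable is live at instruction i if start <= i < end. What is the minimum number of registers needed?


Live ranges:
  Var0: [3, 5)
  Var1: [1, 4)
  Var2: [2, 3)
  Var3: [7, 11)
  Var4: [7, 8)
Sweep-line events (position, delta, active):
  pos=1 start -> active=1
  pos=2 start -> active=2
  pos=3 end -> active=1
  pos=3 start -> active=2
  pos=4 end -> active=1
  pos=5 end -> active=0
  pos=7 start -> active=1
  pos=7 start -> active=2
  pos=8 end -> active=1
  pos=11 end -> active=0
Maximum simultaneous active: 2
Minimum registers needed: 2

2


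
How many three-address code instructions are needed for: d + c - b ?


Expression: d + c - b
Generating three-address code (respecting * over +/- precedence):
  Instruction 1: t1 = d + c
  Instruction 2: t2 = t1 - b
Total instructions: 2

2


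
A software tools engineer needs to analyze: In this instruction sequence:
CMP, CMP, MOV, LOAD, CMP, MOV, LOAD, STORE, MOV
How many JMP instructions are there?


Scanning instruction sequence for JMP:
  Position 1: CMP
  Position 2: CMP
  Position 3: MOV
  Position 4: LOAD
  Position 5: CMP
  Position 6: MOV
  Position 7: LOAD
  Position 8: STORE
  Position 9: MOV
Matches at positions: []
Total JMP count: 0

0


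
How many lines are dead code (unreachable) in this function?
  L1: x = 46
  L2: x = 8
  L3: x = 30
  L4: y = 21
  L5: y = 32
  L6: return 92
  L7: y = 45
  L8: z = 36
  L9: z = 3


Analyzing control flow:
  L1: reachable (before return)
  L2: reachable (before return)
  L3: reachable (before return)
  L4: reachable (before return)
  L5: reachable (before return)
  L6: reachable (return statement)
  L7: DEAD (after return at L6)
  L8: DEAD (after return at L6)
  L9: DEAD (after return at L6)
Return at L6, total lines = 9
Dead lines: L7 through L9
Count: 3

3


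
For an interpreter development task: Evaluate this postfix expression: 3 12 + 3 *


Processing tokens left to right:
Push 3, Push 12
Pop 3 and 12, compute 3 + 12 = 15, push 15
Push 3
Pop 15 and 3, compute 15 * 3 = 45, push 45
Stack result: 45

45


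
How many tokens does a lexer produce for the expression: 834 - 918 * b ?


Scanning '834 - 918 * b'
Token 1: '834' -> integer_literal
Token 2: '-' -> operator
Token 3: '918' -> integer_literal
Token 4: '*' -> operator
Token 5: 'b' -> identifier
Total tokens: 5

5


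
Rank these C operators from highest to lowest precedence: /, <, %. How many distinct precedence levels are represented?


Looking up precedence for each operator:
  / -> precedence 6
  < -> precedence 4
  % -> precedence 6
Sorted highest to lowest: /, %, <
Distinct precedence values: [6, 4]
Number of distinct levels: 2

2


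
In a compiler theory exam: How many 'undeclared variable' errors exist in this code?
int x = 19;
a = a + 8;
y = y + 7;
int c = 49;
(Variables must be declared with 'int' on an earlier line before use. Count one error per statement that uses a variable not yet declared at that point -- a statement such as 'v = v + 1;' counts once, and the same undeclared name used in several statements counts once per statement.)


Scanning code line by line:
  Line 1: declare 'x' -> declared = ['x']
  Line 2: use 'a' -> ERROR (undeclared)
  Line 3: use 'y' -> ERROR (undeclared)
  Line 4: declare 'c' -> declared = ['c', 'x']
Total undeclared variable errors: 2

2


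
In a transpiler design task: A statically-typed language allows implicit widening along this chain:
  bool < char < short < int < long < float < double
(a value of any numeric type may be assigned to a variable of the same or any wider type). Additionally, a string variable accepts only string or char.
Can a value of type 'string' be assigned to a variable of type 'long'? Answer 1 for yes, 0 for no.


Target variable type: long
Source value type: string
Rule: string cannot widen to any numeric type
Result: 0

0


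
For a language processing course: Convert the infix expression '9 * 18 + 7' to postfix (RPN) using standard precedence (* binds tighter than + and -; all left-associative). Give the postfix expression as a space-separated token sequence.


Applying the shunting-yard algorithm:
  Operand 9 -> output
  Push '*' onto operator stack -> op-stack: [*]
  Operand 18 -> output
  See '+' (prec 1); top '*' (prec 2) >= it -> pop '*' to output
  Push '+' onto operator stack -> op-stack: [+]
  Operand 7 -> output
  End of input: pop '+' to output
Postfix result: 9 18 * 7 +

9 18 * 7 +


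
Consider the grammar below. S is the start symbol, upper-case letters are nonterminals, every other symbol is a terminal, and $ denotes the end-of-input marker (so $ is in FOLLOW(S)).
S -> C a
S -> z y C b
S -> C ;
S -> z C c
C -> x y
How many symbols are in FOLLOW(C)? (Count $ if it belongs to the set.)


S is the start symbol and does not occur in any rule body, so FOLLOW(S) = {$}.
Examining every occurrence of C in a rule body:
  S -> C a : C is followed by terminal 'a' -> add 'a'
  S -> z y C b : C is followed by terminal 'b' -> add 'b'
  S -> C ; : C is followed by terminal ';' -> add ';'
  S -> z C c : C is followed by terminal 'c' -> add 'c'
  C -> x y : C does not occur in the body -> contributes nothing
FOLLOW(C) = {;, a, b, c}
Count: 4

4


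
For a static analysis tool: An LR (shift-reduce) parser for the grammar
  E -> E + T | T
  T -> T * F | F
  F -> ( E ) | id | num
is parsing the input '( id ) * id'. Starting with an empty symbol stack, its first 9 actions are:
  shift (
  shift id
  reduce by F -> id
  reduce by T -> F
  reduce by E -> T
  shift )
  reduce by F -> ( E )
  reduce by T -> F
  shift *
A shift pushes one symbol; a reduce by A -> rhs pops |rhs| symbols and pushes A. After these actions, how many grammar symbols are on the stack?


Tracking the symbol stack through each action:
  Action 1: shift '(' : push -> stack = [(] (size 1)
  Action 2: shift 'id' : push -> stack = [(, id] (size 2)
  Action 3: reduce by F -> id : pop 1, push F -> stack = [(, F] (size 2)
  Action 4: reduce by T -> F : pop 1, push T -> stack = [(, T] (size 2)
  Action 5: reduce by E -> T : pop 1, push E -> stack = [(, E] (size 2)
  Action 6: shift ')' : push -> stack = [(, E, )] (size 3)
  Action 7: reduce by F -> ( E ) : pop 3, push F -> stack = [F] (size 1)
  Action 8: reduce by T -> F : pop 1, push T -> stack = [T] (size 1)
  Action 9: shift '*' : push -> stack = [T, *] (size 2)
Final stack size: 2

2


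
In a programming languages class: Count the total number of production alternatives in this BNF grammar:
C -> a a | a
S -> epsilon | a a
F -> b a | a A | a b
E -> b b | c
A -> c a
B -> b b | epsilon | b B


Counting alternatives per rule:
  C: 2 alternative(s)
  S: 2 alternative(s)
  F: 3 alternative(s)
  E: 2 alternative(s)
  A: 1 alternative(s)
  B: 3 alternative(s)
Sum: 2 + 2 + 3 + 2 + 1 + 3 = 13

13


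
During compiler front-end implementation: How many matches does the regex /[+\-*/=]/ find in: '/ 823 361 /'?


Pattern: /[+\-*/=]/ (operators)
Input: '/ 823 361 /'
Scanning for matches:
  Match 1: '/'
  Match 2: '/'
Total matches: 2

2


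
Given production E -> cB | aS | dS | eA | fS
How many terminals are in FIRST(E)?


Production: E -> cB | aS | dS | eA | fS
Examining each alternative for leading terminals:
  E -> cB : first terminal = 'c'
  E -> aS : first terminal = 'a'
  E -> dS : first terminal = 'd'
  E -> eA : first terminal = 'e'
  E -> fS : first terminal = 'f'
FIRST(E) = {a, c, d, e, f}
Count: 5

5


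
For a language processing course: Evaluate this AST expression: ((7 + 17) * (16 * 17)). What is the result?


Expression: ((7 + 17) * (16 * 17))
Evaluating step by step:
  7 + 17 = 24
  16 * 17 = 272
  24 * 272 = 6528
Result: 6528

6528


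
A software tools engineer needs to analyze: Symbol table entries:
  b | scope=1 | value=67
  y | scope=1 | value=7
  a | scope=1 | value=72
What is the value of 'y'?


Searching symbol table for 'y':
  b | scope=1 | value=67
  y | scope=1 | value=7 <- MATCH
  a | scope=1 | value=72
Found 'y' at scope 1 with value 7

7


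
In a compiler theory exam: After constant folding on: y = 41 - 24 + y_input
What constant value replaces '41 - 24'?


Identifying constant sub-expression:
  Original: y = 41 - 24 + y_input
  41 and 24 are both compile-time constants
  Evaluating: 41 - 24 = 17
  After folding: y = 17 + y_input

17


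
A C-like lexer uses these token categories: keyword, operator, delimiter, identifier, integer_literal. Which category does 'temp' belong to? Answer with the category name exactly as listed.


Token: 'temp'
Checking categories:
  identifier: YES
  integer_literal: no
  operator: no
  keyword: no
  delimiter: no
Category: identifier

identifier


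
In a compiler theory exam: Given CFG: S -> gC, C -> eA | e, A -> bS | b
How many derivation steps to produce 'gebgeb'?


Grammar: S -> gC, C -> eA | e, A -> bS | b
Deriving 'gebgeb':
Step 1: S -> gC => gC
Step 2: C -> eA => geA
Step 3: A -> bS => gebS
Step 4: S -> gC => gebgC
Step 5: C -> eA => gebgeA
Step 6: A -> b => gebgeb
Total derivation steps: 6

6


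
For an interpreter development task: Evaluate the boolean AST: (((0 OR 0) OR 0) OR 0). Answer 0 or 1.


Step 1: Evaluate inner node
  0 OR 0 = 0
Step 2: Evaluate next node
  0 OR 0 = 0
Step 3: Evaluate root node
  0 OR 0 = 0

0


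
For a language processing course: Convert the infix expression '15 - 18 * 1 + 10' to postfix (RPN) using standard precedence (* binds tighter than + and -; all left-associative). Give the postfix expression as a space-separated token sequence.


Applying the shunting-yard algorithm:
  Operand 15 -> output
  Push '-' onto operator stack -> op-stack: [-]
  Operand 18 -> output
  Push '*' onto operator stack -> op-stack: [-, *]
  Operand 1 -> output
  See '+' (prec 1); top '*' (prec 2) >= it -> pop '*' to output
  See '+' (prec 1); top '-' (prec 1) >= it -> pop '-' to output
  Push '+' onto operator stack -> op-stack: [+]
  Operand 10 -> output
  End of input: pop '+' to output
Postfix result: 15 18 1 * - 10 +

15 18 1 * - 10 +


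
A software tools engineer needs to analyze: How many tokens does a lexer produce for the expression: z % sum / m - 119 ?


Scanning 'z % sum / m - 119'
Token 1: 'z' -> identifier
Token 2: '%' -> operator
Token 3: 'sum' -> identifier
Token 4: '/' -> operator
Token 5: 'm' -> identifier
Token 6: '-' -> operator
Token 7: '119' -> integer_literal
Total tokens: 7

7


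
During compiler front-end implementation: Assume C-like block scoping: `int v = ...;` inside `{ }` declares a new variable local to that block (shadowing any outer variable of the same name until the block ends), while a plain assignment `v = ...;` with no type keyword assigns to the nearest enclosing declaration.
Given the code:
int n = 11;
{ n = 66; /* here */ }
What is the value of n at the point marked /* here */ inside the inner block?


Analyzing scoping rules:
Outer scope: declares n = 11
Inner block: 'n = 66;' has no type keyword, so it is an assignment to the outer n (no shadowing)
Inside the block, after the assignment -> 66
Result: 66

66


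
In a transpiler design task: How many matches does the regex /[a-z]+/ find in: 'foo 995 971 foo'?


Pattern: /[a-z]+/ (identifiers)
Input: 'foo 995 971 foo'
Scanning for matches:
  Match 1: 'foo'
  Match 2: 'foo'
Total matches: 2

2


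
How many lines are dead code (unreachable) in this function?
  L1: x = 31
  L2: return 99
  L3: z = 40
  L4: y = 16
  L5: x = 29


Analyzing control flow:
  L1: reachable (before return)
  L2: reachable (return statement)
  L3: DEAD (after return at L2)
  L4: DEAD (after return at L2)
  L5: DEAD (after return at L2)
Return at L2, total lines = 5
Dead lines: L3 through L5
Count: 3

3


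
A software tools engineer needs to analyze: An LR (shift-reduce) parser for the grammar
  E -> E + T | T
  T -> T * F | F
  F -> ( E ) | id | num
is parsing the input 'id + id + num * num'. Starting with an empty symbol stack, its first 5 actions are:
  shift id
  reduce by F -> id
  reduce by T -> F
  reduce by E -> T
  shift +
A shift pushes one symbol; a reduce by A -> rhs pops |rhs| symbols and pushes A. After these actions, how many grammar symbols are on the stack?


Tracking the symbol stack through each action:
  Action 1: shift 'id' : push -> stack = [id] (size 1)
  Action 2: reduce by F -> id : pop 1, push F -> stack = [F] (size 1)
  Action 3: reduce by T -> F : pop 1, push T -> stack = [T] (size 1)
  Action 4: reduce by E -> T : pop 1, push E -> stack = [E] (size 1)
  Action 5: shift '+' : push -> stack = [E, +] (size 2)
Final stack size: 2

2


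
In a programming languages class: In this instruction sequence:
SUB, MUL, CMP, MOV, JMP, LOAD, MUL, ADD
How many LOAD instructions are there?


Scanning instruction sequence for LOAD:
  Position 1: SUB
  Position 2: MUL
  Position 3: CMP
  Position 4: MOV
  Position 5: JMP
  Position 6: LOAD <- MATCH
  Position 7: MUL
  Position 8: ADD
Matches at positions: [6]
Total LOAD count: 1

1


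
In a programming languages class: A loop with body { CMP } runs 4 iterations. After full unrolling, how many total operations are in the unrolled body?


Loop body operations: CMP (1 op per iteration)
Unrolling 4 iterations:
  Iteration 1: CMP (1 ops)
  Iteration 2: CMP (1 ops)
  Iteration 3: CMP (1 ops)
  Iteration 4: CMP (1 ops)
Total: 4 iterations * 1 ops/iter = 4 operations

4
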